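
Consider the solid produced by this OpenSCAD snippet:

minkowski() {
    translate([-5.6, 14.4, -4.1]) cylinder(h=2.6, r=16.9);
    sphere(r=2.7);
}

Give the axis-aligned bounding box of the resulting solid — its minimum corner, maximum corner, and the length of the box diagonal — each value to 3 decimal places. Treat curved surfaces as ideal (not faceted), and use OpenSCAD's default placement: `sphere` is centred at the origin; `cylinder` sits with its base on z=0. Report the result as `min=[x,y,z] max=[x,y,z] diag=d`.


min=[-25.200,-5.200,-6.800] max=[14.000,34.000,1.200] diag=56.011

A = translate([-5.6, 14.4, -4.1]) cylinder(h=2.6, r=16.9) → bbox [-22.5,-2.5,-4.1] .. [11.3,31.3,-1.5]
B = sphere(r=2.7) → bbox [-2.7,-2.7,-2.7] .. [2.7,2.7,2.7]
lo = A.lo+B.lo = [-22.5-2.7, -2.5-2.7, -4.1-2.7] = [-25.200,-5.200,-6.800]
hi = A.hi+B.hi = [11.3+2.7, 31.3+2.7, -1.5+2.7] = [14.000,34.000,1.200]
diag = √(39.2²+39.2²+8²) = √3137.28 = 56.011


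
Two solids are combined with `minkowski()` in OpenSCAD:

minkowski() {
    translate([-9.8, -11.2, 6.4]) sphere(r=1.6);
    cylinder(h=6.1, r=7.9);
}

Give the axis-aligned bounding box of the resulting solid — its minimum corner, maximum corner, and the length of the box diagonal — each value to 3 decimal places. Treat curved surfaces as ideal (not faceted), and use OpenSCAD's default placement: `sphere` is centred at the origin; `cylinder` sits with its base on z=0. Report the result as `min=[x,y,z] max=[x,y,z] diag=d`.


min=[-19.300,-20.700,4.800] max=[-0.300,-1.700,14.100] diag=28.434

A = translate([-9.8, -11.2, 6.4]) sphere(r=1.6) → bbox [-11.4,-12.8,4.8] .. [-8.2,-9.6,8]
B = cylinder(h=6.1, r=7.9) → bbox [-7.9,-7.9,0] .. [7.9,7.9,6.1]
lo = A.lo+B.lo = [-11.4-7.9, -12.8-7.9, 4.8+0] = [-19.300,-20.700,4.800]
hi = A.hi+B.hi = [-8.2+7.9, -9.6+7.9, 8+6.1] = [-0.300,-1.700,14.100]
diag = √(19²+19²+9.3²) = √808.49 = 28.434


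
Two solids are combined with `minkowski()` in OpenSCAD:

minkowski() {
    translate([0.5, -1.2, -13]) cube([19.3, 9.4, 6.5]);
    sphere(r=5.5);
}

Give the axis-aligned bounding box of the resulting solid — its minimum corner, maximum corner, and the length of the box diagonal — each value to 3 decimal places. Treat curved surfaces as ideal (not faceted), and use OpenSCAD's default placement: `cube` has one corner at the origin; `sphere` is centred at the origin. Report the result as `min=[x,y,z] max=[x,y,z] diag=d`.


A = translate([0.5, -1.2, -13]) cube([19.3, 9.4, 6.5]) → bbox [0.5,-1.2,-13] .. [19.8,8.2,-6.5]
B = sphere(r=5.5) → bbox [-5.5,-5.5,-5.5] .. [5.5,5.5,5.5]
lo = A.lo+B.lo = [0.5-5.5, -1.2-5.5, -13-5.5] = [-5.000,-6.700,-18.500]
hi = A.hi+B.hi = [19.8+5.5, 8.2+5.5, -6.5+5.5] = [25.300,13.700,-1.000]
diag = √(30.3²+20.4²+17.5²) = √1640.5 = 40.503

min=[-5.000,-6.700,-18.500] max=[25.300,13.700,-1.000] diag=40.503


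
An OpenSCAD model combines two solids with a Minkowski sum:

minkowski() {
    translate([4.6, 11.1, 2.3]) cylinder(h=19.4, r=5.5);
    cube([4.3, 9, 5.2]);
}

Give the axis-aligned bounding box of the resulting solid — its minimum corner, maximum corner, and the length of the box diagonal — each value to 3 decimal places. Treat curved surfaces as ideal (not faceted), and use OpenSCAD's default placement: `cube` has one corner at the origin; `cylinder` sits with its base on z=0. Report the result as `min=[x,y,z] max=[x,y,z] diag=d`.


min=[-0.900,5.600,2.300] max=[14.400,25.600,26.900] diag=35.203

A = translate([4.6, 11.1, 2.3]) cylinder(h=19.4, r=5.5) → bbox [-0.9,5.6,2.3] .. [10.1,16.6,21.7]
B = cube([4.3, 9, 5.2]) → bbox [0,0,0] .. [4.3,9,5.2]
lo = A.lo+B.lo = [-0.9+0, 5.6+0, 2.3+0] = [-0.900,5.600,2.300]
hi = A.hi+B.hi = [10.1+4.3, 16.6+9, 21.7+5.2] = [14.400,25.600,26.900]
diag = √(15.3²+20²+24.6²) = √1239.25 = 35.203


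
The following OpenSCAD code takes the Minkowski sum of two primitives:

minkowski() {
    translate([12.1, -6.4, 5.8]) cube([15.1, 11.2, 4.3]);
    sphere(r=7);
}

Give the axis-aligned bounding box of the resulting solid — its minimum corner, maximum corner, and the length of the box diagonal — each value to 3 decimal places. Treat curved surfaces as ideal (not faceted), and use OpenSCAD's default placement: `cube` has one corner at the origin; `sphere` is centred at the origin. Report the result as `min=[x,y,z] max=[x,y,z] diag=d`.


min=[5.100,-13.400,-1.200] max=[34.200,11.800,17.100] diag=42.623

A = translate([12.1, -6.4, 5.8]) cube([15.1, 11.2, 4.3]) → bbox [12.1,-6.4,5.8] .. [27.2,4.8,10.1]
B = sphere(r=7) → bbox [-7,-7,-7] .. [7,7,7]
lo = A.lo+B.lo = [12.1-7, -6.4-7, 5.8-7] = [5.100,-13.400,-1.200]
hi = A.hi+B.hi = [27.2+7, 4.8+7, 10.1+7] = [34.200,11.800,17.100]
diag = √(29.1²+25.2²+18.3²) = √1816.74 = 42.623


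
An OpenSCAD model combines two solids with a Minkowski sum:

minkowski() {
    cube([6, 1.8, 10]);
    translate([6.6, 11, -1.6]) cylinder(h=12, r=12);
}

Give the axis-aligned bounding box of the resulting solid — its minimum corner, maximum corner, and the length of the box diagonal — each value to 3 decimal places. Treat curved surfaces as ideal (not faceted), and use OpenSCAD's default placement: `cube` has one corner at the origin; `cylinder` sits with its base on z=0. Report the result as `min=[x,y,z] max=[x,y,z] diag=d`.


min=[-5.400,-1.000,-1.600] max=[24.600,24.800,20.400] diag=45.273

A = translate([6.6, 11, -1.6]) cylinder(h=12, r=12) → bbox [-5.4,-1,-1.6] .. [18.6,23,10.4]
B = cube([6, 1.8, 10]) → bbox [0,0,0] .. [6,1.8,10]
lo = A.lo+B.lo = [-5.4+0, -1+0, -1.6+0] = [-5.400,-1.000,-1.600]
hi = A.hi+B.hi = [18.6+6, 23+1.8, 10.4+10] = [24.600,24.800,20.400]
diag = √(30²+25.8²+22²) = √2049.64 = 45.273


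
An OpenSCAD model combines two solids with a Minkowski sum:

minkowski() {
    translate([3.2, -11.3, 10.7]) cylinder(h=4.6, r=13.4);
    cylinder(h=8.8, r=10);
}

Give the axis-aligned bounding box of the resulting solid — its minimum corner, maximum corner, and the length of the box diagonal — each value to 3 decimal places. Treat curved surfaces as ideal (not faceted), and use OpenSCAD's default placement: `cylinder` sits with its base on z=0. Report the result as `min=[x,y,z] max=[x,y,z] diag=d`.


min=[-20.200,-34.700,10.700] max=[26.600,12.100,24.100] diag=67.528

A = translate([3.2, -11.3, 10.7]) cylinder(h=4.6, r=13.4) → bbox [-10.2,-24.7,10.7] .. [16.6,2.1,15.3]
B = cylinder(h=8.8, r=10) → bbox [-10,-10,0] .. [10,10,8.8]
lo = A.lo+B.lo = [-10.2-10, -24.7-10, 10.7+0] = [-20.200,-34.700,10.700]
hi = A.hi+B.hi = [16.6+10, 2.1+10, 15.3+8.8] = [26.600,12.100,24.100]
diag = √(46.8²+46.8²+13.4²) = √4560.04 = 67.528


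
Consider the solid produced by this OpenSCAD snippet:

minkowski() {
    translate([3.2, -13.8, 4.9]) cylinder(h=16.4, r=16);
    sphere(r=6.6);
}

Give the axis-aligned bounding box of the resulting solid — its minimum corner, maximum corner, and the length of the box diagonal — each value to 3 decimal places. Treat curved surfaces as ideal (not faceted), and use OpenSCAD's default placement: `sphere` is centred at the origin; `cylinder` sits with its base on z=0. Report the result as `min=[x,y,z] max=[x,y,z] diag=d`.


A = translate([3.2, -13.8, 4.9]) cylinder(h=16.4, r=16) → bbox [-12.8,-29.8,4.9] .. [19.2,2.2,21.3]
B = sphere(r=6.6) → bbox [-6.6,-6.6,-6.6] .. [6.6,6.6,6.6]
lo = A.lo+B.lo = [-12.8-6.6, -29.8-6.6, 4.9-6.6] = [-19.400,-36.400,-1.700]
hi = A.hi+B.hi = [19.2+6.6, 2.2+6.6, 21.3+6.6] = [25.800,8.800,27.900]
diag = √(45.2²+45.2²+29.6²) = √4962.24 = 70.443

min=[-19.400,-36.400,-1.700] max=[25.800,8.800,27.900] diag=70.443


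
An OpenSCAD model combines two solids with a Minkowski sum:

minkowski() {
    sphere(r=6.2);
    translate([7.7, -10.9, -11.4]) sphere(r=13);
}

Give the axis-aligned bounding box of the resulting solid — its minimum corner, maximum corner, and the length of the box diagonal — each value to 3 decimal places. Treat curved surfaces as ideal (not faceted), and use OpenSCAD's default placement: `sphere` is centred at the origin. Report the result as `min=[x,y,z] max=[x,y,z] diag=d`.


min=[-11.500,-30.100,-30.600] max=[26.900,8.300,7.800] diag=66.511

A = translate([7.7, -10.9, -11.4]) sphere(r=13) → bbox [-5.3,-23.9,-24.4] .. [20.7,2.1,1.6]
B = sphere(r=6.2) → bbox [-6.2,-6.2,-6.2] .. [6.2,6.2,6.2]
lo = A.lo+B.lo = [-5.3-6.2, -23.9-6.2, -24.4-6.2] = [-11.500,-30.100,-30.600]
hi = A.hi+B.hi = [20.7+6.2, 2.1+6.2, 1.6+6.2] = [26.900,8.300,7.800]
diag = √(38.4²+38.4²+38.4²) = √4423.68 = 66.511


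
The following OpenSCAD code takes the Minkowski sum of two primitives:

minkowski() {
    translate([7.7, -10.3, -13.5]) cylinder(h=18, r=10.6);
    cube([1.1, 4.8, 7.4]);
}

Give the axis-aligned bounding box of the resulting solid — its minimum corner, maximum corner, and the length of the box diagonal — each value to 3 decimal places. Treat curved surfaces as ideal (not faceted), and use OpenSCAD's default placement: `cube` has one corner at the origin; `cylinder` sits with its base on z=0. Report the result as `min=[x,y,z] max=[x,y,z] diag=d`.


A = translate([7.7, -10.3, -13.5]) cylinder(h=18, r=10.6) → bbox [-2.9,-20.9,-13.5] .. [18.3,0.3,4.5]
B = cube([1.1, 4.8, 7.4]) → bbox [0,0,0] .. [1.1,4.8,7.4]
lo = A.lo+B.lo = [-2.9+0, -20.9+0, -13.5+0] = [-2.900,-20.900,-13.500]
hi = A.hi+B.hi = [18.3+1.1, 0.3+4.8, 4.5+7.4] = [19.400,5.100,11.900]
diag = √(22.3²+26²+25.4²) = √1818.45 = 42.643

min=[-2.900,-20.900,-13.500] max=[19.400,5.100,11.900] diag=42.643


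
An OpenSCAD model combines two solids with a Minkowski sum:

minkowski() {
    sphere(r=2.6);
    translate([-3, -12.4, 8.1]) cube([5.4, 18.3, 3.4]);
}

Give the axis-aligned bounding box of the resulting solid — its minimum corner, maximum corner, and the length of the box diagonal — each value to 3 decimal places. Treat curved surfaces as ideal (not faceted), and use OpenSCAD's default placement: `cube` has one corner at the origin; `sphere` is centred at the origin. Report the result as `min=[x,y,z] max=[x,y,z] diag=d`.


min=[-5.600,-15.000,5.500] max=[5.000,8.500,14.100] diag=27.177

A = translate([-3, -12.4, 8.1]) cube([5.4, 18.3, 3.4]) → bbox [-3,-12.4,8.1] .. [2.4,5.9,11.5]
B = sphere(r=2.6) → bbox [-2.6,-2.6,-2.6] .. [2.6,2.6,2.6]
lo = A.lo+B.lo = [-3-2.6, -12.4-2.6, 8.1-2.6] = [-5.600,-15.000,5.500]
hi = A.hi+B.hi = [2.4+2.6, 5.9+2.6, 11.5+2.6] = [5.000,8.500,14.100]
diag = √(10.6²+23.5²+8.6²) = √738.57 = 27.177


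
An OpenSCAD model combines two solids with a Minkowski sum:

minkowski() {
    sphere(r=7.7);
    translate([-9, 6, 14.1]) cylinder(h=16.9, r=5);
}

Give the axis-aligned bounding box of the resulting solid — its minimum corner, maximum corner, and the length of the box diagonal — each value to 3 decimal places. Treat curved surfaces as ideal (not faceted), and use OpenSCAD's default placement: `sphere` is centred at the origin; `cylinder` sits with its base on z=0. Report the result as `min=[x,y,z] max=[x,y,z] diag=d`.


A = translate([-9, 6, 14.1]) cylinder(h=16.9, r=5) → bbox [-14,1,14.1] .. [-4,11,31]
B = sphere(r=7.7) → bbox [-7.7,-7.7,-7.7] .. [7.7,7.7,7.7]
lo = A.lo+B.lo = [-14-7.7, 1-7.7, 14.1-7.7] = [-21.700,-6.700,6.400]
hi = A.hi+B.hi = [-4+7.7, 11+7.7, 31+7.7] = [3.700,18.700,38.700]
diag = √(25.4²+25.4²+32.3²) = √2333.61 = 48.307

min=[-21.700,-6.700,6.400] max=[3.700,18.700,38.700] diag=48.307


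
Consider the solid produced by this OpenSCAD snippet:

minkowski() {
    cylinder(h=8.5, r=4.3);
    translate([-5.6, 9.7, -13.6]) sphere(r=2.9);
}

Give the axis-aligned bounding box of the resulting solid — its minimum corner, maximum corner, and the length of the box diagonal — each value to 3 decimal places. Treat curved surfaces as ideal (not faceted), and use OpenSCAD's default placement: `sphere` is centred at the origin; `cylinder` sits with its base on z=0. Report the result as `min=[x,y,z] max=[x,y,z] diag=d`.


A = translate([-5.6, 9.7, -13.6]) sphere(r=2.9) → bbox [-8.5,6.8,-16.5] .. [-2.7,12.6,-10.7]
B = cylinder(h=8.5, r=4.3) → bbox [-4.3,-4.3,0] .. [4.3,4.3,8.5]
lo = A.lo+B.lo = [-8.5-4.3, 6.8-4.3, -16.5+0] = [-12.800,2.500,-16.500]
hi = A.hi+B.hi = [-2.7+4.3, 12.6+4.3, -10.7+8.5] = [1.600,16.900,-2.200]
diag = √(14.4²+14.4²+14.3²) = √619.21 = 24.884

min=[-12.800,2.500,-16.500] max=[1.600,16.900,-2.200] diag=24.884


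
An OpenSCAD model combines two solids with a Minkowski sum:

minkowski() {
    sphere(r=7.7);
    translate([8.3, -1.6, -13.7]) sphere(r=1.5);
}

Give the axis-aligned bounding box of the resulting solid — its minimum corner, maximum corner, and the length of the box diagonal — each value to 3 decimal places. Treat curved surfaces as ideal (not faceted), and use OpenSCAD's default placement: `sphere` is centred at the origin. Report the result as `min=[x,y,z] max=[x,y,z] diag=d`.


min=[-0.900,-10.800,-22.900] max=[17.500,7.600,-4.500] diag=31.870

A = translate([8.3, -1.6, -13.7]) sphere(r=1.5) → bbox [6.8,-3.1,-15.2] .. [9.8,-0.1,-12.2]
B = sphere(r=7.7) → bbox [-7.7,-7.7,-7.7] .. [7.7,7.7,7.7]
lo = A.lo+B.lo = [6.8-7.7, -3.1-7.7, -15.2-7.7] = [-0.900,-10.800,-22.900]
hi = A.hi+B.hi = [9.8+7.7, -0.1+7.7, -12.2+7.7] = [17.500,7.600,-4.500]
diag = √(18.4²+18.4²+18.4²) = √1015.68 = 31.870


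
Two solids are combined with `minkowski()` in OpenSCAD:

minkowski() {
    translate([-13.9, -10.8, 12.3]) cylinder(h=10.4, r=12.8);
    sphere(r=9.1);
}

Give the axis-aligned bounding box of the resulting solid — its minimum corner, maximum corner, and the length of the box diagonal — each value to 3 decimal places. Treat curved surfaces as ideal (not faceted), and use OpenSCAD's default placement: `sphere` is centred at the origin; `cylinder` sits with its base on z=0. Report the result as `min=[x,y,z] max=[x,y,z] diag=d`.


A = translate([-13.9, -10.8, 12.3]) cylinder(h=10.4, r=12.8) → bbox [-26.7,-23.6,12.3] .. [-1.1,2,22.7]
B = sphere(r=9.1) → bbox [-9.1,-9.1,-9.1] .. [9.1,9.1,9.1]
lo = A.lo+B.lo = [-26.7-9.1, -23.6-9.1, 12.3-9.1] = [-35.800,-32.700,3.200]
hi = A.hi+B.hi = [-1.1+9.1, 2+9.1, 22.7+9.1] = [8.000,11.100,31.800]
diag = √(43.8²+43.8²+28.6²) = √4654.84 = 68.226

min=[-35.800,-32.700,3.200] max=[8.000,11.100,31.800] diag=68.226


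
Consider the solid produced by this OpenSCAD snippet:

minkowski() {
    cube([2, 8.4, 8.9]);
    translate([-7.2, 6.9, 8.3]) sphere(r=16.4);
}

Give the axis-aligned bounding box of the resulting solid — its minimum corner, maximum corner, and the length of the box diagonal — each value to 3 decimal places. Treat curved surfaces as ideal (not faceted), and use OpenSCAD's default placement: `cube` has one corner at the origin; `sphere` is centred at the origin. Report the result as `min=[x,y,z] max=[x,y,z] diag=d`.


A = translate([-7.2, 6.9, 8.3]) sphere(r=16.4) → bbox [-23.6,-9.5,-8.1] .. [9.2,23.3,24.7]
B = cube([2, 8.4, 8.9]) → bbox [0,0,0] .. [2,8.4,8.9]
lo = A.lo+B.lo = [-23.6+0, -9.5+0, -8.1+0] = [-23.600,-9.500,-8.100]
hi = A.hi+B.hi = [9.2+2, 23.3+8.4, 24.7+8.9] = [11.200,31.700,33.600]
diag = √(34.8²+41.2²+41.7²) = √4647.37 = 68.172

min=[-23.600,-9.500,-8.100] max=[11.200,31.700,33.600] diag=68.172


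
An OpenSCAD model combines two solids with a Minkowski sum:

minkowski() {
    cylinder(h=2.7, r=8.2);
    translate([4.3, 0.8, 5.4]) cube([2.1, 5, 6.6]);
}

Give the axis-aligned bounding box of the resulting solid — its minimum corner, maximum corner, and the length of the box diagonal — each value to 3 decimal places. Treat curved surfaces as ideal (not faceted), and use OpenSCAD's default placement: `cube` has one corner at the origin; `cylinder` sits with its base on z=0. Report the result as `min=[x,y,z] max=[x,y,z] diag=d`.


min=[-3.900,-7.400,5.400] max=[14.600,14.000,14.700] diag=29.778

A = translate([4.3, 0.8, 5.4]) cube([2.1, 5, 6.6]) → bbox [4.3,0.8,5.4] .. [6.4,5.8,12]
B = cylinder(h=2.7, r=8.2) → bbox [-8.2,-8.2,0] .. [8.2,8.2,2.7]
lo = A.lo+B.lo = [4.3-8.2, 0.8-8.2, 5.4+0] = [-3.900,-7.400,5.400]
hi = A.hi+B.hi = [6.4+8.2, 5.8+8.2, 12+2.7] = [14.600,14.000,14.700]
diag = √(18.5²+21.4²+9.3²) = √886.7 = 29.778


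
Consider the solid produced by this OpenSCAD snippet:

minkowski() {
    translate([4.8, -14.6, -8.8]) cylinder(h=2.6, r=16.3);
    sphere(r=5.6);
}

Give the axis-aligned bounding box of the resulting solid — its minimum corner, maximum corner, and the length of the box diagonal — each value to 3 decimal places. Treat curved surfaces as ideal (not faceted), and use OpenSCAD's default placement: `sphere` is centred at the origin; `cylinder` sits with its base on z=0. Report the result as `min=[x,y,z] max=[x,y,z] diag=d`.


min=[-17.100,-36.500,-14.400] max=[26.700,7.300,-0.600] diag=63.461

A = translate([4.8, -14.6, -8.8]) cylinder(h=2.6, r=16.3) → bbox [-11.5,-30.9,-8.8] .. [21.1,1.7,-6.2]
B = sphere(r=5.6) → bbox [-5.6,-5.6,-5.6] .. [5.6,5.6,5.6]
lo = A.lo+B.lo = [-11.5-5.6, -30.9-5.6, -8.8-5.6] = [-17.100,-36.500,-14.400]
hi = A.hi+B.hi = [21.1+5.6, 1.7+5.6, -6.2+5.6] = [26.700,7.300,-0.600]
diag = √(43.8²+43.8²+13.8²) = √4027.32 = 63.461


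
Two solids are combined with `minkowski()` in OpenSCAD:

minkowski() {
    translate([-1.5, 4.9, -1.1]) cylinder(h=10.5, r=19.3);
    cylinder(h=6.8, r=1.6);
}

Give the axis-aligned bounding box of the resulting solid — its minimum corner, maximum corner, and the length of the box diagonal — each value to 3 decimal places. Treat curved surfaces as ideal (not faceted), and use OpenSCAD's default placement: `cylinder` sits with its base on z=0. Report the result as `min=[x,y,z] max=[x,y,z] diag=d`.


A = translate([-1.5, 4.9, -1.1]) cylinder(h=10.5, r=19.3) → bbox [-20.8,-14.4,-1.1] .. [17.8,24.2,9.4]
B = cylinder(h=6.8, r=1.6) → bbox [-1.6,-1.6,0] .. [1.6,1.6,6.8]
lo = A.lo+B.lo = [-20.8-1.6, -14.4-1.6, -1.1+0] = [-22.400,-16.000,-1.100]
hi = A.hi+B.hi = [17.8+1.6, 24.2+1.6, 9.4+6.8] = [19.400,25.800,16.200]
diag = √(41.8²+41.8²+17.3²) = √3793.77 = 61.594

min=[-22.400,-16.000,-1.100] max=[19.400,25.800,16.200] diag=61.594


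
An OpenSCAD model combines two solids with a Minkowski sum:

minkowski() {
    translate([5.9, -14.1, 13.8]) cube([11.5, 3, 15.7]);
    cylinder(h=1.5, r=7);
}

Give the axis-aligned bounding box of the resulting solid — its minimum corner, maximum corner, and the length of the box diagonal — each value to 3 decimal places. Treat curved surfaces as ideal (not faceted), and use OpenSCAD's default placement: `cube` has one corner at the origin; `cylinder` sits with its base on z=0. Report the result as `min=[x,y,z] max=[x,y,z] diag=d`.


min=[-1.100,-21.100,13.800] max=[24.400,-4.100,31.000] diag=35.144

A = translate([5.9, -14.1, 13.8]) cube([11.5, 3, 15.7]) → bbox [5.9,-14.1,13.8] .. [17.4,-11.1,29.5]
B = cylinder(h=1.5, r=7) → bbox [-7,-7,0] .. [7,7,1.5]
lo = A.lo+B.lo = [5.9-7, -14.1-7, 13.8+0] = [-1.100,-21.100,13.800]
hi = A.hi+B.hi = [17.4+7, -11.1+7, 29.5+1.5] = [24.400,-4.100,31.000]
diag = √(25.5²+17²+17.2²) = √1235.09 = 35.144


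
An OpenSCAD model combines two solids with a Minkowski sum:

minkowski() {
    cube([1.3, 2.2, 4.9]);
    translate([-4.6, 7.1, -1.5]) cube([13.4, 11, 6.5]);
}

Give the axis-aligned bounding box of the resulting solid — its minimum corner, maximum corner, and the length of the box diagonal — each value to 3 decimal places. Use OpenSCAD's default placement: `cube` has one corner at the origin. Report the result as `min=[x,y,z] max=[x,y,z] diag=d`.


min=[-4.600,7.100,-1.500] max=[10.100,20.300,9.900] diag=22.810

A = translate([-4.6, 7.1, -1.5]) cube([13.4, 11, 6.5]) → bbox [-4.6,7.1,-1.5] .. [8.8,18.1,5]
B = cube([1.3, 2.2, 4.9]) → bbox [0,0,0] .. [1.3,2.2,4.9]
lo = A.lo+B.lo = [-4.6+0, 7.1+0, -1.5+0] = [-4.600,7.100,-1.500]
hi = A.hi+B.hi = [8.8+1.3, 18.1+2.2, 5+4.9] = [10.100,20.300,9.900]
diag = √(14.7²+13.2²+11.4²) = √520.29 = 22.810


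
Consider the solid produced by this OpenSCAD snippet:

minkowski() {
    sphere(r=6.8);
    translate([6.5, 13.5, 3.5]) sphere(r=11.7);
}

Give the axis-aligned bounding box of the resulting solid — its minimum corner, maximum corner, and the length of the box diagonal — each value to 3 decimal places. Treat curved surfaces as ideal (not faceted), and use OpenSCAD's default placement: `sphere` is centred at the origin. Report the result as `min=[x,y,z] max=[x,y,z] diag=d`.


A = translate([6.5, 13.5, 3.5]) sphere(r=11.7) → bbox [-5.2,1.8,-8.2] .. [18.2,25.2,15.2]
B = sphere(r=6.8) → bbox [-6.8,-6.8,-6.8] .. [6.8,6.8,6.8]
lo = A.lo+B.lo = [-5.2-6.8, 1.8-6.8, -8.2-6.8] = [-12.000,-5.000,-15.000]
hi = A.hi+B.hi = [18.2+6.8, 25.2+6.8, 15.2+6.8] = [25.000,32.000,22.000]
diag = √(37²+37²+37²) = √4107 = 64.086

min=[-12.000,-5.000,-15.000] max=[25.000,32.000,22.000] diag=64.086


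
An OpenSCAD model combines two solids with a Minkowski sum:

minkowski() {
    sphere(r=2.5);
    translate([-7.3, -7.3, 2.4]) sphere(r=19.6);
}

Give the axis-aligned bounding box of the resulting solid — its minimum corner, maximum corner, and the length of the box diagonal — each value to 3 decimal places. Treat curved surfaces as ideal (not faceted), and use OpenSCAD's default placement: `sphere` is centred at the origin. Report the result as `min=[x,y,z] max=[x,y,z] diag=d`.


min=[-29.400,-29.400,-19.700] max=[14.800,14.800,24.500] diag=76.557

A = translate([-7.3, -7.3, 2.4]) sphere(r=19.6) → bbox [-26.9,-26.9,-17.2] .. [12.3,12.3,22]
B = sphere(r=2.5) → bbox [-2.5,-2.5,-2.5] .. [2.5,2.5,2.5]
lo = A.lo+B.lo = [-26.9-2.5, -26.9-2.5, -17.2-2.5] = [-29.400,-29.400,-19.700]
hi = A.hi+B.hi = [12.3+2.5, 12.3+2.5, 22+2.5] = [14.800,14.800,24.500]
diag = √(44.2²+44.2²+44.2²) = √5860.92 = 76.557


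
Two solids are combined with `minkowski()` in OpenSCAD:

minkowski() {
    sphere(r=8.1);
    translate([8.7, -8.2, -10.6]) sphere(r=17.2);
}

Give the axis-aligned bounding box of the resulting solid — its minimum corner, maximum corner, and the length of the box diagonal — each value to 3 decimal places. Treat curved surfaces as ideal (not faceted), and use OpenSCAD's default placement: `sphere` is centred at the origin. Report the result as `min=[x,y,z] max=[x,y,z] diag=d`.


A = translate([8.7, -8.2, -10.6]) sphere(r=17.2) → bbox [-8.5,-25.4,-27.8] .. [25.9,9,6.6]
B = sphere(r=8.1) → bbox [-8.1,-8.1,-8.1] .. [8.1,8.1,8.1]
lo = A.lo+B.lo = [-8.5-8.1, -25.4-8.1, -27.8-8.1] = [-16.600,-33.500,-35.900]
hi = A.hi+B.hi = [25.9+8.1, 9+8.1, 6.6+8.1] = [34.000,17.100,14.700]
diag = √(50.6²+50.6²+50.6²) = √7681.08 = 87.642

min=[-16.600,-33.500,-35.900] max=[34.000,17.100,14.700] diag=87.642


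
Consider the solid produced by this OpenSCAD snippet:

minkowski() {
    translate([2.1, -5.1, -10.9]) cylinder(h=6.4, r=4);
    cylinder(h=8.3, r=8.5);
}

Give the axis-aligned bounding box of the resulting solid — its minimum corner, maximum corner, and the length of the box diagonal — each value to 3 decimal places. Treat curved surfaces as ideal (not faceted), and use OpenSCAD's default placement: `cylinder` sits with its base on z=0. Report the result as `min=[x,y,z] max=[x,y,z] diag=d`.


A = translate([2.1, -5.1, -10.9]) cylinder(h=6.4, r=4) → bbox [-1.9,-9.1,-10.9] .. [6.1,-1.1,-4.5]
B = cylinder(h=8.3, r=8.5) → bbox [-8.5,-8.5,0] .. [8.5,8.5,8.3]
lo = A.lo+B.lo = [-1.9-8.5, -9.1-8.5, -10.9+0] = [-10.400,-17.600,-10.900]
hi = A.hi+B.hi = [6.1+8.5, -1.1+8.5, -4.5+8.3] = [14.600,7.400,3.800]
diag = √(25²+25²+14.7²) = √1466.09 = 38.290

min=[-10.400,-17.600,-10.900] max=[14.600,7.400,3.800] diag=38.290


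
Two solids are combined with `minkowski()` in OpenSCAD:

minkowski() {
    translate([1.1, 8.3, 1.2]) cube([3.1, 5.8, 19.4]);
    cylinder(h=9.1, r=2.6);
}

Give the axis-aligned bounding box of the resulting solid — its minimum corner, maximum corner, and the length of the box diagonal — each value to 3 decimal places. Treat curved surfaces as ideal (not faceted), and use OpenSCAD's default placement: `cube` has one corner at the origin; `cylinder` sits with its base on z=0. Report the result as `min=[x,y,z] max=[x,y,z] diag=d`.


A = translate([1.1, 8.3, 1.2]) cube([3.1, 5.8, 19.4]) → bbox [1.1,8.3,1.2] .. [4.2,14.1,20.6]
B = cylinder(h=9.1, r=2.6) → bbox [-2.6,-2.6,0] .. [2.6,2.6,9.1]
lo = A.lo+B.lo = [1.1-2.6, 8.3-2.6, 1.2+0] = [-1.500,5.700,1.200]
hi = A.hi+B.hi = [4.2+2.6, 14.1+2.6, 20.6+9.1] = [6.800,16.700,29.700]
diag = √(8.3²+11²+28.5²) = √1002.14 = 31.657

min=[-1.500,5.700,1.200] max=[6.800,16.700,29.700] diag=31.657


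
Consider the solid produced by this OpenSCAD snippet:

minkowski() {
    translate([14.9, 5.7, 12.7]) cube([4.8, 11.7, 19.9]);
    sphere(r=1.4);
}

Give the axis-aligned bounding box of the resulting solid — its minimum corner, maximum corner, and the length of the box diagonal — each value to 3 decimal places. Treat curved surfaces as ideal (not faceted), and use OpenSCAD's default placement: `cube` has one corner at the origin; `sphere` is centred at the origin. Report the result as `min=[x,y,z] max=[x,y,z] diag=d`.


A = translate([14.9, 5.7, 12.7]) cube([4.8, 11.7, 19.9]) → bbox [14.9,5.7,12.7] .. [19.7,17.4,32.6]
B = sphere(r=1.4) → bbox [-1.4,-1.4,-1.4] .. [1.4,1.4,1.4]
lo = A.lo+B.lo = [14.9-1.4, 5.7-1.4, 12.7-1.4] = [13.500,4.300,11.300]
hi = A.hi+B.hi = [19.7+1.4, 17.4+1.4, 32.6+1.4] = [21.100,18.800,34.000]
diag = √(7.6²+14.5²+22.7²) = √783.3 = 27.987

min=[13.500,4.300,11.300] max=[21.100,18.800,34.000] diag=27.987


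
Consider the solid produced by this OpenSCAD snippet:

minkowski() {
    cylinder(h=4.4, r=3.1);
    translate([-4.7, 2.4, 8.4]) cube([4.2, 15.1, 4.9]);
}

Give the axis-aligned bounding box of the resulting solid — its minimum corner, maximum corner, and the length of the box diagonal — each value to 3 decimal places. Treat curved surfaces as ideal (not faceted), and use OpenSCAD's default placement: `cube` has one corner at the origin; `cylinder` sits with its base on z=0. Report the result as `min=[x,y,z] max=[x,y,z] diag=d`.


min=[-7.800,-0.700,8.400] max=[2.600,20.600,17.700] diag=25.463

A = translate([-4.7, 2.4, 8.4]) cube([4.2, 15.1, 4.9]) → bbox [-4.7,2.4,8.4] .. [-0.5,17.5,13.3]
B = cylinder(h=4.4, r=3.1) → bbox [-3.1,-3.1,0] .. [3.1,3.1,4.4]
lo = A.lo+B.lo = [-4.7-3.1, 2.4-3.1, 8.4+0] = [-7.800,-0.700,8.400]
hi = A.hi+B.hi = [-0.5+3.1, 17.5+3.1, 13.3+4.4] = [2.600,20.600,17.700]
diag = √(10.4²+21.3²+9.3²) = √648.34 = 25.463


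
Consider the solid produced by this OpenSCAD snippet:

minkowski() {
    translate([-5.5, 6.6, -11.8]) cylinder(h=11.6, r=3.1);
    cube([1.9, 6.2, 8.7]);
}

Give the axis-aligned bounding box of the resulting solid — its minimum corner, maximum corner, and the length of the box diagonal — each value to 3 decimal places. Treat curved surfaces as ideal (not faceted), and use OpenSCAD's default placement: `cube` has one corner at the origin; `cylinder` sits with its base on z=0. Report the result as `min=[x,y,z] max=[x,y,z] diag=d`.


min=[-8.600,3.500,-11.800] max=[-0.500,15.900,8.500] diag=25.129

A = translate([-5.5, 6.6, -11.8]) cylinder(h=11.6, r=3.1) → bbox [-8.6,3.5,-11.8] .. [-2.4,9.7,-0.2]
B = cube([1.9, 6.2, 8.7]) → bbox [0,0,0] .. [1.9,6.2,8.7]
lo = A.lo+B.lo = [-8.6+0, 3.5+0, -11.8+0] = [-8.600,3.500,-11.800]
hi = A.hi+B.hi = [-2.4+1.9, 9.7+6.2, -0.2+8.7] = [-0.500,15.900,8.500]
diag = √(8.1²+12.4²+20.3²) = √631.46 = 25.129


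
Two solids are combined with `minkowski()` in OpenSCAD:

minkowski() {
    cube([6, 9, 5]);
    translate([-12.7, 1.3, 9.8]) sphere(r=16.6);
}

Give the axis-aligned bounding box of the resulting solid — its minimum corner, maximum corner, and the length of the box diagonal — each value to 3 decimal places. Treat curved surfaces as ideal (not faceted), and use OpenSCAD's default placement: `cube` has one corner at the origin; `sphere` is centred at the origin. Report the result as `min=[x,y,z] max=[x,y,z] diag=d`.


A = translate([-12.7, 1.3, 9.8]) sphere(r=16.6) → bbox [-29.3,-15.3,-6.8] .. [3.9,17.9,26.4]
B = cube([6, 9, 5]) → bbox [0,0,0] .. [6,9,5]
lo = A.lo+B.lo = [-29.3+0, -15.3+0, -6.8+0] = [-29.300,-15.300,-6.800]
hi = A.hi+B.hi = [3.9+6, 17.9+9, 26.4+5] = [9.900,26.900,31.400]
diag = √(39.2²+42.2²+38.2²) = √4776.72 = 69.114

min=[-29.300,-15.300,-6.800] max=[9.900,26.900,31.400] diag=69.114


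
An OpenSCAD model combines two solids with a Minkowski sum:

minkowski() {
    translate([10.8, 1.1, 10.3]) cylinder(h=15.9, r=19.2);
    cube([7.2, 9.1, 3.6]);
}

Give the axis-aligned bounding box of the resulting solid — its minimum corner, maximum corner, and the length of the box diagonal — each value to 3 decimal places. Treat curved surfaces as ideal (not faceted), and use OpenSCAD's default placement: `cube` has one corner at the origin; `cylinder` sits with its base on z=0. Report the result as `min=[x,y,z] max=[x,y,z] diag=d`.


min=[-8.400,-18.100,10.300] max=[37.200,29.400,29.800] diag=68.672

A = translate([10.8, 1.1, 10.3]) cylinder(h=15.9, r=19.2) → bbox [-8.4,-18.1,10.3] .. [30,20.3,26.2]
B = cube([7.2, 9.1, 3.6]) → bbox [0,0,0] .. [7.2,9.1,3.6]
lo = A.lo+B.lo = [-8.4+0, -18.1+0, 10.3+0] = [-8.400,-18.100,10.300]
hi = A.hi+B.hi = [30+7.2, 20.3+9.1, 26.2+3.6] = [37.200,29.400,29.800]
diag = √(45.6²+47.5²+19.5²) = √4715.86 = 68.672


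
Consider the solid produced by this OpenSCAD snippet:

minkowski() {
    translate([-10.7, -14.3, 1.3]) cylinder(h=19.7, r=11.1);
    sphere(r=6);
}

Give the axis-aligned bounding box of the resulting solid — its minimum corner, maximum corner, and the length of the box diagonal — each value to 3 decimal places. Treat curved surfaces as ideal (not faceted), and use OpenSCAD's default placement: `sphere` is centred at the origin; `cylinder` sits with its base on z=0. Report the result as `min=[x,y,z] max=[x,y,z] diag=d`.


A = translate([-10.7, -14.3, 1.3]) cylinder(h=19.7, r=11.1) → bbox [-21.8,-25.4,1.3] .. [0.4,-3.2,21]
B = sphere(r=6) → bbox [-6,-6,-6] .. [6,6,6]
lo = A.lo+B.lo = [-21.8-6, -25.4-6, 1.3-6] = [-27.800,-31.400,-4.700]
hi = A.hi+B.hi = [0.4+6, -3.2+6, 21+6] = [6.400,2.800,27.000]
diag = √(34.2²+34.2²+31.7²) = √3344.17 = 57.829

min=[-27.800,-31.400,-4.700] max=[6.400,2.800,27.000] diag=57.829


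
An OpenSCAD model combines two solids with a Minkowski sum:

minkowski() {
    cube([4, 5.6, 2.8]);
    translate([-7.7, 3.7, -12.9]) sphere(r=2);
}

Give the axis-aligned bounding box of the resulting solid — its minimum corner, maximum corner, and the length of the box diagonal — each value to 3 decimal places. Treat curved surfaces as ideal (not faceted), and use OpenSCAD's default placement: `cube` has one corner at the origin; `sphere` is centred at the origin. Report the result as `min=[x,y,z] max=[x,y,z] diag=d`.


A = translate([-7.7, 3.7, -12.9]) sphere(r=2) → bbox [-9.7,1.7,-14.9] .. [-5.7,5.7,-10.9]
B = cube([4, 5.6, 2.8]) → bbox [0,0,0] .. [4,5.6,2.8]
lo = A.lo+B.lo = [-9.7+0, 1.7+0, -14.9+0] = [-9.700,1.700,-14.900]
hi = A.hi+B.hi = [-5.7+4, 5.7+5.6, -10.9+2.8] = [-1.700,11.300,-8.100]
diag = √(8²+9.6²+6.8²) = √202.4 = 14.227

min=[-9.700,1.700,-14.900] max=[-1.700,11.300,-8.100] diag=14.227


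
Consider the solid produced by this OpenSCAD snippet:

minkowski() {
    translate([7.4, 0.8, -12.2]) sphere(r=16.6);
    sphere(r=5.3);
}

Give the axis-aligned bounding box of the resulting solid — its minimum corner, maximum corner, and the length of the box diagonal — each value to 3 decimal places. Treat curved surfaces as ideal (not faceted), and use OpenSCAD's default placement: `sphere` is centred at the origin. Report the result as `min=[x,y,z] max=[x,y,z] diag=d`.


A = translate([7.4, 0.8, -12.2]) sphere(r=16.6) → bbox [-9.2,-15.8,-28.8] .. [24,17.4,4.4]
B = sphere(r=5.3) → bbox [-5.3,-5.3,-5.3] .. [5.3,5.3,5.3]
lo = A.lo+B.lo = [-9.2-5.3, -15.8-5.3, -28.8-5.3] = [-14.500,-21.100,-34.100]
hi = A.hi+B.hi = [24+5.3, 17.4+5.3, 4.4+5.3] = [29.300,22.700,9.700]
diag = √(43.8²+43.8²+43.8²) = √5755.32 = 75.864

min=[-14.500,-21.100,-34.100] max=[29.300,22.700,9.700] diag=75.864


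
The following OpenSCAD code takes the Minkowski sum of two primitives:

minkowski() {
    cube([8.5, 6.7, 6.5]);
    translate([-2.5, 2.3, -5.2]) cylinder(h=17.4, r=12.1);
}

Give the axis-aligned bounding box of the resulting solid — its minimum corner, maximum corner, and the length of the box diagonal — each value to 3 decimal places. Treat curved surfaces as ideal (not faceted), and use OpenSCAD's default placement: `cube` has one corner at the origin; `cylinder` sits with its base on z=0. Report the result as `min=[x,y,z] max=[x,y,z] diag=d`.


A = translate([-2.5, 2.3, -5.2]) cylinder(h=17.4, r=12.1) → bbox [-14.6,-9.8,-5.2] .. [9.6,14.4,12.2]
B = cube([8.5, 6.7, 6.5]) → bbox [0,0,0] .. [8.5,6.7,6.5]
lo = A.lo+B.lo = [-14.6+0, -9.8+0, -5.2+0] = [-14.600,-9.800,-5.200]
hi = A.hi+B.hi = [9.6+8.5, 14.4+6.7, 12.2+6.5] = [18.100,21.100,18.700]
diag = √(32.7²+30.9²+23.9²) = √2595.31 = 50.944

min=[-14.600,-9.800,-5.200] max=[18.100,21.100,18.700] diag=50.944


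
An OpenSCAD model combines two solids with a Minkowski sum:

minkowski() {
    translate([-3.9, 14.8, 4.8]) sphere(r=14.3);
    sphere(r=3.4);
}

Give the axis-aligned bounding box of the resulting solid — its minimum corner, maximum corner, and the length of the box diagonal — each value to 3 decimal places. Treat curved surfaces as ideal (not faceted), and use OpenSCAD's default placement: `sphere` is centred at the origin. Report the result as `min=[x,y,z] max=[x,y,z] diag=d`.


min=[-21.600,-2.900,-12.900] max=[13.800,32.500,22.500] diag=61.315

A = translate([-3.9, 14.8, 4.8]) sphere(r=14.3) → bbox [-18.2,0.5,-9.5] .. [10.4,29.1,19.1]
B = sphere(r=3.4) → bbox [-3.4,-3.4,-3.4] .. [3.4,3.4,3.4]
lo = A.lo+B.lo = [-18.2-3.4, 0.5-3.4, -9.5-3.4] = [-21.600,-2.900,-12.900]
hi = A.hi+B.hi = [10.4+3.4, 29.1+3.4, 19.1+3.4] = [13.800,32.500,22.500]
diag = √(35.4²+35.4²+35.4²) = √3759.48 = 61.315


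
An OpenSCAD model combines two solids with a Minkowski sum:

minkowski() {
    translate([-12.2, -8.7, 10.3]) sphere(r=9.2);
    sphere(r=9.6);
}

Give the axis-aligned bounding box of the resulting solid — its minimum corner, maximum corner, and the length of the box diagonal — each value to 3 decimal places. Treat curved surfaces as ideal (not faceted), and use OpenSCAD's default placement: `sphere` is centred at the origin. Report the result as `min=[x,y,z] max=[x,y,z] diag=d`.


min=[-31.000,-27.500,-8.500] max=[6.600,10.100,29.100] diag=65.125

A = translate([-12.2, -8.7, 10.3]) sphere(r=9.2) → bbox [-21.4,-17.9,1.1] .. [-3,0.5,19.5]
B = sphere(r=9.6) → bbox [-9.6,-9.6,-9.6] .. [9.6,9.6,9.6]
lo = A.lo+B.lo = [-21.4-9.6, -17.9-9.6, 1.1-9.6] = [-31.000,-27.500,-8.500]
hi = A.hi+B.hi = [-3+9.6, 0.5+9.6, 19.5+9.6] = [6.600,10.100,29.100]
diag = √(37.6²+37.6²+37.6²) = √4241.28 = 65.125


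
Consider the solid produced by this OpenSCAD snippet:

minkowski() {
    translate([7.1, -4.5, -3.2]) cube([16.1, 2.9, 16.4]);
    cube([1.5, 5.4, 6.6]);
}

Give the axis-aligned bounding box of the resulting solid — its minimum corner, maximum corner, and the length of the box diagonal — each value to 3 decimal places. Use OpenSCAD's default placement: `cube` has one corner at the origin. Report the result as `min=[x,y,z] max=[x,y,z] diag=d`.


A = translate([7.1, -4.5, -3.2]) cube([16.1, 2.9, 16.4]) → bbox [7.1,-4.5,-3.2] .. [23.2,-1.6,13.2]
B = cube([1.5, 5.4, 6.6]) → bbox [0,0,0] .. [1.5,5.4,6.6]
lo = A.lo+B.lo = [7.1+0, -4.5+0, -3.2+0] = [7.100,-4.500,-3.200]
hi = A.hi+B.hi = [23.2+1.5, -1.6+5.4, 13.2+6.6] = [24.700,3.800,19.800]
diag = √(17.6²+8.3²+23²) = √907.65 = 30.127

min=[7.100,-4.500,-3.200] max=[24.700,3.800,19.800] diag=30.127


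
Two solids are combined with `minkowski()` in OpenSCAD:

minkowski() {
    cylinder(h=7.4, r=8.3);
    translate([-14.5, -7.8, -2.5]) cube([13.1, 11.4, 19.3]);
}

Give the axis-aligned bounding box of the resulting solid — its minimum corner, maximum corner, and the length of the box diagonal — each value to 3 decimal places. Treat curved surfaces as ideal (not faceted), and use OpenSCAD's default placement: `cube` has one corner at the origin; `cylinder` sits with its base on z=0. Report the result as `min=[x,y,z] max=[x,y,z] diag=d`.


A = translate([-14.5, -7.8, -2.5]) cube([13.1, 11.4, 19.3]) → bbox [-14.5,-7.8,-2.5] .. [-1.4,3.6,16.8]
B = cylinder(h=7.4, r=8.3) → bbox [-8.3,-8.3,0] .. [8.3,8.3,7.4]
lo = A.lo+B.lo = [-14.5-8.3, -7.8-8.3, -2.5+0] = [-22.800,-16.100,-2.500]
hi = A.hi+B.hi = [-1.4+8.3, 3.6+8.3, 16.8+7.4] = [6.900,11.900,24.200]
diag = √(29.7²+28²+26.7²) = √2378.98 = 48.775

min=[-22.800,-16.100,-2.500] max=[6.900,11.900,24.200] diag=48.775


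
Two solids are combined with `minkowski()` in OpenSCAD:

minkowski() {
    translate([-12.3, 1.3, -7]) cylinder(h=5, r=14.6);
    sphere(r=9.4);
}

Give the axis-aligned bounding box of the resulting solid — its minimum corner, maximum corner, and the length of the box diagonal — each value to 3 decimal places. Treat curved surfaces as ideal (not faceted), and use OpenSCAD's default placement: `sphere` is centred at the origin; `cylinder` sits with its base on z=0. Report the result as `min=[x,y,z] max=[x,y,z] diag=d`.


min=[-36.300,-22.700,-16.400] max=[11.700,25.300,7.400] diag=71.934

A = translate([-12.3, 1.3, -7]) cylinder(h=5, r=14.6) → bbox [-26.9,-13.3,-7] .. [2.3,15.9,-2]
B = sphere(r=9.4) → bbox [-9.4,-9.4,-9.4] .. [9.4,9.4,9.4]
lo = A.lo+B.lo = [-26.9-9.4, -13.3-9.4, -7-9.4] = [-36.300,-22.700,-16.400]
hi = A.hi+B.hi = [2.3+9.4, 15.9+9.4, -2+9.4] = [11.700,25.300,7.400]
diag = √(48²+48²+23.8²) = √5174.44 = 71.934


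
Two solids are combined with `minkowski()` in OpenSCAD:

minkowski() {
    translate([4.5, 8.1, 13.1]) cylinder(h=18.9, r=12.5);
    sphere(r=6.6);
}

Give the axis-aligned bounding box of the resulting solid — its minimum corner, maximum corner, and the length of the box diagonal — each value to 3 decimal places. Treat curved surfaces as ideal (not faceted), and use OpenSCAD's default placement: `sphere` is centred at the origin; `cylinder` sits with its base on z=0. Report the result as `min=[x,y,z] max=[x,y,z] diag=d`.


min=[-14.600,-11.000,6.500] max=[23.600,27.200,38.600] diag=62.840

A = translate([4.5, 8.1, 13.1]) cylinder(h=18.9, r=12.5) → bbox [-8,-4.4,13.1] .. [17,20.6,32]
B = sphere(r=6.6) → bbox [-6.6,-6.6,-6.6] .. [6.6,6.6,6.6]
lo = A.lo+B.lo = [-8-6.6, -4.4-6.6, 13.1-6.6] = [-14.600,-11.000,6.500]
hi = A.hi+B.hi = [17+6.6, 20.6+6.6, 32+6.6] = [23.600,27.200,38.600]
diag = √(38.2²+38.2²+32.1²) = √3948.89 = 62.840


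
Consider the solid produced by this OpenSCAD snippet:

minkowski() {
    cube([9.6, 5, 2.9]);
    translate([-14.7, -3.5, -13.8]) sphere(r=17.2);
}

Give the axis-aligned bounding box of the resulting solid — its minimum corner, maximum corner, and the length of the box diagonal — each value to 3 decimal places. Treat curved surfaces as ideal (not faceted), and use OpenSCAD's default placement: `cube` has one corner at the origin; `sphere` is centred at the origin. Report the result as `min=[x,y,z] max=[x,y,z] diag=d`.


A = translate([-14.7, -3.5, -13.8]) sphere(r=17.2) → bbox [-31.9,-20.7,-31] .. [2.5,13.7,3.4]
B = cube([9.6, 5, 2.9]) → bbox [0,0,0] .. [9.6,5,2.9]
lo = A.lo+B.lo = [-31.9+0, -20.7+0, -31+0] = [-31.900,-20.700,-31.000]
hi = A.hi+B.hi = [2.5+9.6, 13.7+5, 3.4+2.9] = [12.100,18.700,6.300]
diag = √(44²+39.4²+37.3²) = √4879.65 = 69.854

min=[-31.900,-20.700,-31.000] max=[12.100,18.700,6.300] diag=69.854


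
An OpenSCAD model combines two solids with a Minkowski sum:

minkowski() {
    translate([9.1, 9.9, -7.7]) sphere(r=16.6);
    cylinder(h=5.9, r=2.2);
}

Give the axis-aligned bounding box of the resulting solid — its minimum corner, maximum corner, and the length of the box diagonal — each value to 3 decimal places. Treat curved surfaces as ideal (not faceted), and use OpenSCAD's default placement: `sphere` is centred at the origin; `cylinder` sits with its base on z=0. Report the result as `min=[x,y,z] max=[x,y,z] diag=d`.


A = translate([9.1, 9.9, -7.7]) sphere(r=16.6) → bbox [-7.5,-6.7,-24.3] .. [25.7,26.5,8.9]
B = cylinder(h=5.9, r=2.2) → bbox [-2.2,-2.2,0] .. [2.2,2.2,5.9]
lo = A.lo+B.lo = [-7.5-2.2, -6.7-2.2, -24.3+0] = [-9.700,-8.900,-24.300]
hi = A.hi+B.hi = [25.7+2.2, 26.5+2.2, 8.9+5.9] = [27.900,28.700,14.800]
diag = √(37.6²+37.6²+39.1²) = √4356.33 = 66.002

min=[-9.700,-8.900,-24.300] max=[27.900,28.700,14.800] diag=66.002
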